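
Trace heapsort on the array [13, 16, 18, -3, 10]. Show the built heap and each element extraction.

Build heap: [18, 16, 13, -3, 10]
Extract 18: [16, 10, 13, -3, 18]
Extract 16: [13, 10, -3, 16, 18]
Extract 13: [10, -3, 13, 16, 18]
Extract 10: [-3, 10, 13, 16, 18]


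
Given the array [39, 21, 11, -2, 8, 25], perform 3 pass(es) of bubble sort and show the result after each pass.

After pass 1: [21, 11, -2, 8, 25, 39] (5 swaps)
After pass 2: [11, -2, 8, 21, 25, 39] (3 swaps)
After pass 3: [-2, 8, 11, 21, 25, 39] (2 swaps)
Total swaps: 10


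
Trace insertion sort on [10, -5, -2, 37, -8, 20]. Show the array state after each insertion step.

First element 10 is already 'sorted'
Insert -5: shifted 1 elements -> [-5, 10, -2, 37, -8, 20]
Insert -2: shifted 1 elements -> [-5, -2, 10, 37, -8, 20]
Insert 37: shifted 0 elements -> [-5, -2, 10, 37, -8, 20]
Insert -8: shifted 4 elements -> [-8, -5, -2, 10, 37, 20]
Insert 20: shifted 1 elements -> [-8, -5, -2, 10, 20, 37]


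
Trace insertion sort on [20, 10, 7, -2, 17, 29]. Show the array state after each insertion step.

First element 20 is already 'sorted'
Insert 10: shifted 1 elements -> [10, 20, 7, -2, 17, 29]
Insert 7: shifted 2 elements -> [7, 10, 20, -2, 17, 29]
Insert -2: shifted 3 elements -> [-2, 7, 10, 20, 17, 29]
Insert 17: shifted 1 elements -> [-2, 7, 10, 17, 20, 29]
Insert 29: shifted 0 elements -> [-2, 7, 10, 17, 20, 29]


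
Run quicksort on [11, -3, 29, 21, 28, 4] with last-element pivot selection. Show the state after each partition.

Partition 1: pivot=4 at index 1 -> [-3, 4, 29, 21, 28, 11]
Partition 2: pivot=11 at index 2 -> [-3, 4, 11, 21, 28, 29]
Partition 3: pivot=29 at index 5 -> [-3, 4, 11, 21, 28, 29]
Partition 4: pivot=28 at index 4 -> [-3, 4, 11, 21, 28, 29]


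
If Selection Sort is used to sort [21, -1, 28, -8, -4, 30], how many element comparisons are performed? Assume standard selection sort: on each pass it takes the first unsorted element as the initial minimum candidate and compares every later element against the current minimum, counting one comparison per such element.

Pass 1: scan indices 1..5 for the minimum = 5 comparison(s); min is -8, place at index 0 -> [-8, -1, 28, 21, -4, 30]
Pass 2: scan indices 2..5 for the minimum = 4 comparison(s); min is -4, place at index 1 -> [-8, -4, 28, 21, -1, 30]
Pass 3: scan indices 3..5 for the minimum = 3 comparison(s); min is -1, place at index 2 -> [-8, -4, -1, 21, 28, 30]
Pass 4: scan indices 4..5 for the minimum = 2 comparison(s); min is 21, place at index 3 -> [-8, -4, -1, 21, 28, 30]
Pass 5: scan indices 5..5 for the minimum = 1 comparison(s); min is 28, place at index 4 -> [-8, -4, -1, 21, 28, 30]
Selection sort always scans the whole unsorted suffix, so the count is (n-1) + (n-2) + ... + 1 = n(n-1)/2 = 6*5/2 = 15 regardless of the input order.
Total comparisons: 5 + 4 + 3 + 2 + 1 = 15


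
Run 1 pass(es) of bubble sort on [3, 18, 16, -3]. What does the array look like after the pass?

After pass 1: [3, 16, -3, 18] (2 swaps)
Total swaps: 2


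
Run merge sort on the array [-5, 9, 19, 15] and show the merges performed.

Divide and conquer:
  Merge [-5] + [9] -> [-5, 9]
  Merge [19] + [15] -> [15, 19]
  Merge [-5, 9] + [15, 19] -> [-5, 9, 15, 19]


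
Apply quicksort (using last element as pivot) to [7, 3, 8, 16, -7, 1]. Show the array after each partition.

Partition 1: pivot=1 at index 1 -> [-7, 1, 8, 16, 7, 3]
Partition 2: pivot=3 at index 2 -> [-7, 1, 3, 16, 7, 8]
Partition 3: pivot=8 at index 4 -> [-7, 1, 3, 7, 8, 16]


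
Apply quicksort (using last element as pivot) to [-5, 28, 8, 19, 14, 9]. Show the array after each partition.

Partition 1: pivot=9 at index 2 -> [-5, 8, 9, 19, 14, 28]
Partition 2: pivot=8 at index 1 -> [-5, 8, 9, 19, 14, 28]
Partition 3: pivot=28 at index 5 -> [-5, 8, 9, 19, 14, 28]
Partition 4: pivot=14 at index 3 -> [-5, 8, 9, 14, 19, 28]


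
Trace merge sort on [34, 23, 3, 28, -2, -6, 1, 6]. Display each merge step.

Divide and conquer:
  Merge [34] + [23] -> [23, 34]
  Merge [3] + [28] -> [3, 28]
  Merge [23, 34] + [3, 28] -> [3, 23, 28, 34]
  Merge [-2] + [-6] -> [-6, -2]
  Merge [1] + [6] -> [1, 6]
  Merge [-6, -2] + [1, 6] -> [-6, -2, 1, 6]
  Merge [3, 23, 28, 34] + [-6, -2, 1, 6] -> [-6, -2, 1, 3, 6, 23, 28, 34]


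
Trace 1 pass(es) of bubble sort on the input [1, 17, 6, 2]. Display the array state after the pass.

After pass 1: [1, 6, 2, 17] (2 swaps)
Total swaps: 2


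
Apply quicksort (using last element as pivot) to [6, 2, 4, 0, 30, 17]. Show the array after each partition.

Partition 1: pivot=17 at index 4 -> [6, 2, 4, 0, 17, 30]
Partition 2: pivot=0 at index 0 -> [0, 2, 4, 6, 17, 30]
Partition 3: pivot=6 at index 3 -> [0, 2, 4, 6, 17, 30]
Partition 4: pivot=4 at index 2 -> [0, 2, 4, 6, 17, 30]


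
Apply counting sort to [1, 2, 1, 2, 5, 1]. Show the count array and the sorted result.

Count array: [0, 3, 2, 0, 0, 1]
(count[i] = number of elements equal to i)
Cumulative count: [0, 3, 5, 5, 5, 6]
Sorted: [1, 1, 1, 2, 2, 5]


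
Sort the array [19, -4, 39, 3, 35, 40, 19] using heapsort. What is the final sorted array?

Build heap: [40, 35, 39, 3, -4, 19, 19]
Extract 40: [39, 35, 19, 3, -4, 19, 40]
Extract 39: [35, 19, 19, 3, -4, 39, 40]
Extract 35: [19, 3, 19, -4, 35, 39, 40]
Extract 19: [19, 3, -4, 19, 35, 39, 40]
Extract 19: [3, -4, 19, 19, 35, 39, 40]
Extract 3: [-4, 3, 19, 19, 35, 39, 40]


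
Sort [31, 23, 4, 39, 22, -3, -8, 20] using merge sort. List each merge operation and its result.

Divide and conquer:
  Merge [31] + [23] -> [23, 31]
  Merge [4] + [39] -> [4, 39]
  Merge [23, 31] + [4, 39] -> [4, 23, 31, 39]
  Merge [22] + [-3] -> [-3, 22]
  Merge [-8] + [20] -> [-8, 20]
  Merge [-3, 22] + [-8, 20] -> [-8, -3, 20, 22]
  Merge [4, 23, 31, 39] + [-8, -3, 20, 22] -> [-8, -3, 4, 20, 22, 23, 31, 39]


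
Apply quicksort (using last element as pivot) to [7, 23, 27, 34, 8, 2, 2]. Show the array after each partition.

Partition 1: pivot=2 at index 1 -> [2, 2, 27, 34, 8, 7, 23]
Partition 2: pivot=23 at index 4 -> [2, 2, 8, 7, 23, 34, 27]
Partition 3: pivot=7 at index 2 -> [2, 2, 7, 8, 23, 34, 27]
Partition 4: pivot=27 at index 5 -> [2, 2, 7, 8, 23, 27, 34]


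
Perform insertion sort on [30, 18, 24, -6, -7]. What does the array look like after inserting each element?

First element 30 is already 'sorted'
Insert 18: shifted 1 elements -> [18, 30, 24, -6, -7]
Insert 24: shifted 1 elements -> [18, 24, 30, -6, -7]
Insert -6: shifted 3 elements -> [-6, 18, 24, 30, -7]
Insert -7: shifted 4 elements -> [-7, -6, 18, 24, 30]


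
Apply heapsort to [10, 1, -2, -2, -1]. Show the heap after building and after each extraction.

Build heap: [10, 1, -2, -2, -1]
Extract 10: [1, -1, -2, -2, 10]
Extract 1: [-1, -2, -2, 1, 10]
Extract -1: [-2, -2, -1, 1, 10]
Extract -2: [-2, -2, -1, 1, 10]


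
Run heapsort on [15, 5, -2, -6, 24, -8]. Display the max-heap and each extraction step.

Build heap: [24, 15, -2, -6, 5, -8]
Extract 24: [15, 5, -2, -6, -8, 24]
Extract 15: [5, -6, -2, -8, 15, 24]
Extract 5: [-2, -6, -8, 5, 15, 24]
Extract -2: [-6, -8, -2, 5, 15, 24]
Extract -6: [-8, -6, -2, 5, 15, 24]


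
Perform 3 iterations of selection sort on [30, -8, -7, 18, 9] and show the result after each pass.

Pass 1: Select minimum -8 at index 1, swap -> [-8, 30, -7, 18, 9]
Pass 2: Select minimum -7 at index 2, swap -> [-8, -7, 30, 18, 9]
Pass 3: Select minimum 9 at index 4, swap -> [-8, -7, 9, 18, 30]


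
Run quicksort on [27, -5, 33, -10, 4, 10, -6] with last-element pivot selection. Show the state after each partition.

Partition 1: pivot=-6 at index 1 -> [-10, -6, 33, 27, 4, 10, -5]
Partition 2: pivot=-5 at index 2 -> [-10, -6, -5, 27, 4, 10, 33]
Partition 3: pivot=33 at index 6 -> [-10, -6, -5, 27, 4, 10, 33]
Partition 4: pivot=10 at index 4 -> [-10, -6, -5, 4, 10, 27, 33]


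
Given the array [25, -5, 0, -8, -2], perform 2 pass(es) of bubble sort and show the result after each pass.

After pass 1: [-5, 0, -8, -2, 25] (4 swaps)
After pass 2: [-5, -8, -2, 0, 25] (2 swaps)
Total swaps: 6


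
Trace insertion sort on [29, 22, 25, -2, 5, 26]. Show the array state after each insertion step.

First element 29 is already 'sorted'
Insert 22: shifted 1 elements -> [22, 29, 25, -2, 5, 26]
Insert 25: shifted 1 elements -> [22, 25, 29, -2, 5, 26]
Insert -2: shifted 3 elements -> [-2, 22, 25, 29, 5, 26]
Insert 5: shifted 3 elements -> [-2, 5, 22, 25, 29, 26]
Insert 26: shifted 1 elements -> [-2, 5, 22, 25, 26, 29]


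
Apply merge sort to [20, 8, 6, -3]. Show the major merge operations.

Divide and conquer:
  Merge [20] + [8] -> [8, 20]
  Merge [6] + [-3] -> [-3, 6]
  Merge [8, 20] + [-3, 6] -> [-3, 6, 8, 20]


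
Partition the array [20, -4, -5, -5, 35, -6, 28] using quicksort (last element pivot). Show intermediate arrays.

Partition 1: pivot=28 at index 5 -> [20, -4, -5, -5, -6, 28, 35]
Partition 2: pivot=-6 at index 0 -> [-6, -4, -5, -5, 20, 28, 35]
Partition 3: pivot=20 at index 4 -> [-6, -4, -5, -5, 20, 28, 35]
Partition 4: pivot=-5 at index 2 -> [-6, -5, -5, -4, 20, 28, 35]


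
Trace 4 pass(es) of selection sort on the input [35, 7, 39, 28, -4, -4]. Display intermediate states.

Pass 1: Select minimum -4 at index 4, swap -> [-4, 7, 39, 28, 35, -4]
Pass 2: Select minimum -4 at index 5, swap -> [-4, -4, 39, 28, 35, 7]
Pass 3: Select minimum 7 at index 5, swap -> [-4, -4, 7, 28, 35, 39]
Pass 4: Select minimum 28 at index 3, swap -> [-4, -4, 7, 28, 35, 39]


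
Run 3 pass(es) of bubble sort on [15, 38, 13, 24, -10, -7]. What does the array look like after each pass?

After pass 1: [15, 13, 24, -10, -7, 38] (4 swaps)
After pass 2: [13, 15, -10, -7, 24, 38] (3 swaps)
After pass 3: [13, -10, -7, 15, 24, 38] (2 swaps)
Total swaps: 9


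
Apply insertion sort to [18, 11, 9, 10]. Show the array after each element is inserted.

First element 18 is already 'sorted'
Insert 11: shifted 1 elements -> [11, 18, 9, 10]
Insert 9: shifted 2 elements -> [9, 11, 18, 10]
Insert 10: shifted 2 elements -> [9, 10, 11, 18]


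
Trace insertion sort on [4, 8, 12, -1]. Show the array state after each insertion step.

First element 4 is already 'sorted'
Insert 8: shifted 0 elements -> [4, 8, 12, -1]
Insert 12: shifted 0 elements -> [4, 8, 12, -1]
Insert -1: shifted 3 elements -> [-1, 4, 8, 12]


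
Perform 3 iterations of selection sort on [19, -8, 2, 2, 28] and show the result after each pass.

Pass 1: Select minimum -8 at index 1, swap -> [-8, 19, 2, 2, 28]
Pass 2: Select minimum 2 at index 2, swap -> [-8, 2, 19, 2, 28]
Pass 3: Select minimum 2 at index 3, swap -> [-8, 2, 2, 19, 28]


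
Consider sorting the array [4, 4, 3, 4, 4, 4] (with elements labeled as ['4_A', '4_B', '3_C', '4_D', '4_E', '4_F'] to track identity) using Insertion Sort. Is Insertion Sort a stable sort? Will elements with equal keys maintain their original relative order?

Trace Insertion Sort on the labeled array (the key is the number; the letter only tracks identity):
  Insert 4_B at index 1: [4_A, 4_B, 3_C, 4_D, 4_E, 4_F]
  Insert 3_C at index 0: [3_C, 4_A, 4_B, 4_D, 4_E, 4_F]
  Insert 4_D at index 3: [3_C, 4_A, 4_B, 4_D, 4_E, 4_F]
  Insert 4_E at index 4: [3_C, 4_A, 4_B, 4_D, 4_E, 4_F]
  Insert 4_F at index 5: [3_C, 4_A, 4_B, 4_D, 4_E, 4_F]
Final order: [3_C, 4_A, 4_B, 4_D, 4_E, 4_F]
Equal keys:
  value 4: originally 4_A, 4_B, 4_D, 4_E, 4_F; after sorting 4_A, 4_B, 4_D, 4_E, 4_F -> order preserved
All equal keys kept their original relative order. Insertion Sort is stable: elements are shifted only while they are strictly greater than the key, so a key is inserted after any equal elements already placed.
Answer: Stable


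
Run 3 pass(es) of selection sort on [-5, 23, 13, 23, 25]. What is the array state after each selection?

Pass 1: Select minimum -5 at index 0, swap -> [-5, 23, 13, 23, 25]
Pass 2: Select minimum 13 at index 2, swap -> [-5, 13, 23, 23, 25]
Pass 3: Select minimum 23 at index 2, swap -> [-5, 13, 23, 23, 25]


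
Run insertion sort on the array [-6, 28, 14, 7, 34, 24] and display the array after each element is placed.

First element -6 is already 'sorted'
Insert 28: shifted 0 elements -> [-6, 28, 14, 7, 34, 24]
Insert 14: shifted 1 elements -> [-6, 14, 28, 7, 34, 24]
Insert 7: shifted 2 elements -> [-6, 7, 14, 28, 34, 24]
Insert 34: shifted 0 elements -> [-6, 7, 14, 28, 34, 24]
Insert 24: shifted 2 elements -> [-6, 7, 14, 24, 28, 34]


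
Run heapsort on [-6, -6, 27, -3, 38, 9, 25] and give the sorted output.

Build heap: [38, -3, 27, -6, -6, 9, 25]
Extract 38: [27, -3, 25, -6, -6, 9, 38]
Extract 27: [25, -3, 9, -6, -6, 27, 38]
Extract 25: [9, -3, -6, -6, 25, 27, 38]
Extract 9: [-3, -6, -6, 9, 25, 27, 38]
Extract -3: [-6, -6, -3, 9, 25, 27, 38]
Extract -6: [-6, -6, -3, 9, 25, 27, 38]


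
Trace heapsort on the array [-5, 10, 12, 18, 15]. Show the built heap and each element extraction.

Build heap: [18, 15, 12, 10, -5]
Extract 18: [15, 10, 12, -5, 18]
Extract 15: [12, 10, -5, 15, 18]
Extract 12: [10, -5, 12, 15, 18]
Extract 10: [-5, 10, 12, 15, 18]


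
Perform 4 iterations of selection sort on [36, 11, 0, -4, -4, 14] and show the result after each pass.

Pass 1: Select minimum -4 at index 3, swap -> [-4, 11, 0, 36, -4, 14]
Pass 2: Select minimum -4 at index 4, swap -> [-4, -4, 0, 36, 11, 14]
Pass 3: Select minimum 0 at index 2, swap -> [-4, -4, 0, 36, 11, 14]
Pass 4: Select minimum 11 at index 4, swap -> [-4, -4, 0, 11, 36, 14]


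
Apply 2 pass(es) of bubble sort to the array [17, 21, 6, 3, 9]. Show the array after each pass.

After pass 1: [17, 6, 3, 9, 21] (3 swaps)
After pass 2: [6, 3, 9, 17, 21] (3 swaps)
Total swaps: 6


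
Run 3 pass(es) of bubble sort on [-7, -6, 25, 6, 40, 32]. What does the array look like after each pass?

After pass 1: [-7, -6, 6, 25, 32, 40] (2 swaps)
After pass 2: [-7, -6, 6, 25, 32, 40] (0 swaps)
After pass 3: [-7, -6, 6, 25, 32, 40] (0 swaps)
Total swaps: 2


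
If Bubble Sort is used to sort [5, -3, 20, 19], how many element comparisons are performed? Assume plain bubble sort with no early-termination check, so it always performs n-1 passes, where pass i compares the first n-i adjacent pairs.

Pass 1: compare adjacent pairs (0,1)..(2,3) = 3 comparison(s), 2 swap(s) -> [-3, 5, 19, 20]
Pass 2: compare adjacent pairs (0,1)..(1,2) = 2 comparison(s), 0 swap(s) -> [-3, 5, 19, 20]
Pass 3: compare adjacent pairs (0,1)..(0,1) = 1 comparison(s), 0 swap(s) -> [-3, 5, 19, 20]
Total comparisons: 3 + 2 + 1 = 6


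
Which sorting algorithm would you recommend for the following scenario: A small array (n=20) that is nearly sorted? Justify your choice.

Best choice: Insertion sort
Reason: Insertion sort is O(n) for nearly sorted arrays and has low overhead


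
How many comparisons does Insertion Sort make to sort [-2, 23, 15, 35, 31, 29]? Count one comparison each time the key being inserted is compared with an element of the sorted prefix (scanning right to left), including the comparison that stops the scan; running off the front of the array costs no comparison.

Insert 23: -2 <= 23 (stop) = 1 comparison(s) -> [-2, 23, 15, 35, 31, 29]
Insert 15: 23 > 15 (shift), -2 <= 15 (stop) = 2 comparison(s) -> [-2, 15, 23, 35, 31, 29]
Insert 35: 23 <= 35 (stop) = 1 comparison(s) -> [-2, 15, 23, 35, 31, 29]
Insert 31: 35 > 31 (shift), 23 <= 31 (stop) = 2 comparison(s) -> [-2, 15, 23, 31, 35, 29]
Insert 29: 35 > 29 (shift), 31 > 29 (shift), 23 <= 29 (stop) = 3 comparison(s) -> [-2, 15, 23, 29, 31, 35]
Total comparisons: 1 + 2 + 1 + 2 + 3 = 9


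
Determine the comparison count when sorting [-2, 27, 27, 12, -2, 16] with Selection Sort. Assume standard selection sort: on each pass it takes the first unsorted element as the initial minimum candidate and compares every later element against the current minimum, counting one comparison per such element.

Pass 1: scan indices 1..5 for the minimum = 5 comparison(s); min is -2, place at index 0 -> [-2, 27, 27, 12, -2, 16]
Pass 2: scan indices 2..5 for the minimum = 4 comparison(s); min is -2, place at index 1 -> [-2, -2, 27, 12, 27, 16]
Pass 3: scan indices 3..5 for the minimum = 3 comparison(s); min is 12, place at index 2 -> [-2, -2, 12, 27, 27, 16]
Pass 4: scan indices 4..5 for the minimum = 2 comparison(s); min is 16, place at index 3 -> [-2, -2, 12, 16, 27, 27]
Pass 5: scan indices 5..5 for the minimum = 1 comparison(s); min is 27, place at index 4 -> [-2, -2, 12, 16, 27, 27]
Selection sort always scans the whole unsorted suffix, so the count is (n-1) + (n-2) + ... + 1 = n(n-1)/2 = 6*5/2 = 15 regardless of the input order.
Total comparisons: 5 + 4 + 3 + 2 + 1 = 15


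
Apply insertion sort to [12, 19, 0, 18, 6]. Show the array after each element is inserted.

First element 12 is already 'sorted'
Insert 19: shifted 0 elements -> [12, 19, 0, 18, 6]
Insert 0: shifted 2 elements -> [0, 12, 19, 18, 6]
Insert 18: shifted 1 elements -> [0, 12, 18, 19, 6]
Insert 6: shifted 3 elements -> [0, 6, 12, 18, 19]


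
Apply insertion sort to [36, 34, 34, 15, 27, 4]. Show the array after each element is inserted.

First element 36 is already 'sorted'
Insert 34: shifted 1 elements -> [34, 36, 34, 15, 27, 4]
Insert 34: shifted 1 elements -> [34, 34, 36, 15, 27, 4]
Insert 15: shifted 3 elements -> [15, 34, 34, 36, 27, 4]
Insert 27: shifted 3 elements -> [15, 27, 34, 34, 36, 4]
Insert 4: shifted 5 elements -> [4, 15, 27, 34, 34, 36]


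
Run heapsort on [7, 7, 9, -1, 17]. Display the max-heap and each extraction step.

Build heap: [17, 7, 9, -1, 7]
Extract 17: [9, 7, 7, -1, 17]
Extract 9: [7, -1, 7, 9, 17]
Extract 7: [7, -1, 7, 9, 17]
Extract 7: [-1, 7, 7, 9, 17]


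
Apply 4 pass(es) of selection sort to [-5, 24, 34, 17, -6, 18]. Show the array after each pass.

Pass 1: Select minimum -6 at index 4, swap -> [-6, 24, 34, 17, -5, 18]
Pass 2: Select minimum -5 at index 4, swap -> [-6, -5, 34, 17, 24, 18]
Pass 3: Select minimum 17 at index 3, swap -> [-6, -5, 17, 34, 24, 18]
Pass 4: Select minimum 18 at index 5, swap -> [-6, -5, 17, 18, 24, 34]


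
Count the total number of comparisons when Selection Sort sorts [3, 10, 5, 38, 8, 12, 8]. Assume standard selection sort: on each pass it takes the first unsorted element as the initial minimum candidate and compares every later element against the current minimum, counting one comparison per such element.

Pass 1: scan indices 1..6 for the minimum = 6 comparison(s); min is 3, place at index 0 -> [3, 10, 5, 38, 8, 12, 8]
Pass 2: scan indices 2..6 for the minimum = 5 comparison(s); min is 5, place at index 1 -> [3, 5, 10, 38, 8, 12, 8]
Pass 3: scan indices 3..6 for the minimum = 4 comparison(s); min is 8, place at index 2 -> [3, 5, 8, 38, 10, 12, 8]
Pass 4: scan indices 4..6 for the minimum = 3 comparison(s); min is 8, place at index 3 -> [3, 5, 8, 8, 10, 12, 38]
Pass 5: scan indices 5..6 for the minimum = 2 comparison(s); min is 10, place at index 4 -> [3, 5, 8, 8, 10, 12, 38]
Pass 6: scan indices 6..6 for the minimum = 1 comparison(s); min is 12, place at index 5 -> [3, 5, 8, 8, 10, 12, 38]
Selection sort always scans the whole unsorted suffix, so the count is (n-1) + (n-2) + ... + 1 = n(n-1)/2 = 7*6/2 = 21 regardless of the input order.
Total comparisons: 6 + 5 + 4 + 3 + 2 + 1 = 21


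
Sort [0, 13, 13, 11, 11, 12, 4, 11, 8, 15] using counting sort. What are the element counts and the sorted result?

Count array: [1, 0, 0, 0, 1, 0, 0, 0, 1, 0, 0, 3, 1, 2, 0, 1]
(count[i] = number of elements equal to i)
Cumulative count: [1, 1, 1, 1, 2, 2, 2, 2, 3, 3, 3, 6, 7, 9, 9, 10]
Sorted: [0, 4, 8, 11, 11, 11, 12, 13, 13, 15]


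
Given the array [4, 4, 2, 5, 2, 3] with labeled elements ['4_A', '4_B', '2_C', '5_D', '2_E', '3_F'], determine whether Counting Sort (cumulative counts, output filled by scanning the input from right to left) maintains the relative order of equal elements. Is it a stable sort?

Trace Counting Sort on the labeled array (the key is the number; the letter only tracks identity):
  Counts for values 0..5: [0, 0, 2, 1, 2, 1]
  Cumulative counts: [0, 0, 2, 3, 5, 6]
  Scan right to left: place 3_F at output index 2
  Scan right to left: place 2_E at output index 1
  Scan right to left: place 5_D at output index 5
  Scan right to left: place 2_C at output index 0
  Scan right to left: place 4_B at output index 4
  Scan right to left: place 4_A at output index 3
  Output: [2_C, 2_E, 3_F, 4_A, 4_B, 5_D]
Equal keys:
  value 2: originally 2_C, 2_E; after sorting 2_C, 2_E -> order preserved
  value 4: originally 4_A, 4_B; after sorting 4_A, 4_B -> order preserved
All equal keys kept their original relative order. Counting Sort is stable: scanning the input right to left with decreasing cumulative counts places later duplicates at later output positions.
Answer: Stable


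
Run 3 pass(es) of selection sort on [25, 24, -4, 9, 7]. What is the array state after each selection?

Pass 1: Select minimum -4 at index 2, swap -> [-4, 24, 25, 9, 7]
Pass 2: Select minimum 7 at index 4, swap -> [-4, 7, 25, 9, 24]
Pass 3: Select minimum 9 at index 3, swap -> [-4, 7, 9, 25, 24]


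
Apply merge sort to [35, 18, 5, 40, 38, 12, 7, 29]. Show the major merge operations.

Divide and conquer:
  Merge [35] + [18] -> [18, 35]
  Merge [5] + [40] -> [5, 40]
  Merge [18, 35] + [5, 40] -> [5, 18, 35, 40]
  Merge [38] + [12] -> [12, 38]
  Merge [7] + [29] -> [7, 29]
  Merge [12, 38] + [7, 29] -> [7, 12, 29, 38]
  Merge [5, 18, 35, 40] + [7, 12, 29, 38] -> [5, 7, 12, 18, 29, 35, 38, 40]


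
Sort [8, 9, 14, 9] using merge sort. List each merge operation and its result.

Divide and conquer:
  Merge [8] + [9] -> [8, 9]
  Merge [14] + [9] -> [9, 14]
  Merge [8, 9] + [9, 14] -> [8, 9, 9, 14]


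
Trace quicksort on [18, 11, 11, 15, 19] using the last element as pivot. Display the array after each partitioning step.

Partition 1: pivot=19 at index 4 -> [18, 11, 11, 15, 19]
Partition 2: pivot=15 at index 2 -> [11, 11, 15, 18, 19]
Partition 3: pivot=11 at index 1 -> [11, 11, 15, 18, 19]


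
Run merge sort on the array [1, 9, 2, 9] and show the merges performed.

Divide and conquer:
  Merge [1] + [9] -> [1, 9]
  Merge [2] + [9] -> [2, 9]
  Merge [1, 9] + [2, 9] -> [1, 2, 9, 9]


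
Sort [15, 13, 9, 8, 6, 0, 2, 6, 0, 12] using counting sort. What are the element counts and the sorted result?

Count array: [2, 0, 1, 0, 0, 0, 2, 0, 1, 1, 0, 0, 1, 1, 0, 1]
(count[i] = number of elements equal to i)
Cumulative count: [2, 2, 3, 3, 3, 3, 5, 5, 6, 7, 7, 7, 8, 9, 9, 10]
Sorted: [0, 0, 2, 6, 6, 8, 9, 12, 13, 15]


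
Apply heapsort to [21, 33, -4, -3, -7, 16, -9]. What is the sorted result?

Build heap: [33, 21, 16, -3, -7, -4, -9]
Extract 33: [21, -3, 16, -9, -7, -4, 33]
Extract 21: [16, -3, -4, -9, -7, 21, 33]
Extract 16: [-3, -7, -4, -9, 16, 21, 33]
Extract -3: [-4, -7, -9, -3, 16, 21, 33]
Extract -4: [-7, -9, -4, -3, 16, 21, 33]
Extract -7: [-9, -7, -4, -3, 16, 21, 33]


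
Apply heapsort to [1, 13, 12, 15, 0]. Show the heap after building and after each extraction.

Build heap: [15, 13, 12, 1, 0]
Extract 15: [13, 1, 12, 0, 15]
Extract 13: [12, 1, 0, 13, 15]
Extract 12: [1, 0, 12, 13, 15]
Extract 1: [0, 1, 12, 13, 15]


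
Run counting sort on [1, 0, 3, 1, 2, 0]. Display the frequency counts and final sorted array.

Count array: [2, 2, 1, 1]
(count[i] = number of elements equal to i)
Cumulative count: [2, 4, 5, 6]
Sorted: [0, 0, 1, 1, 2, 3]


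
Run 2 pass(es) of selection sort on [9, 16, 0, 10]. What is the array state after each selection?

Pass 1: Select minimum 0 at index 2, swap -> [0, 16, 9, 10]
Pass 2: Select minimum 9 at index 2, swap -> [0, 9, 16, 10]


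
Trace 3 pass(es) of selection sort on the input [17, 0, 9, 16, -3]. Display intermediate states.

Pass 1: Select minimum -3 at index 4, swap -> [-3, 0, 9, 16, 17]
Pass 2: Select minimum 0 at index 1, swap -> [-3, 0, 9, 16, 17]
Pass 3: Select minimum 9 at index 2, swap -> [-3, 0, 9, 16, 17]


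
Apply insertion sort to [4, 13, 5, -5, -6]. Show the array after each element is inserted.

First element 4 is already 'sorted'
Insert 13: shifted 0 elements -> [4, 13, 5, -5, -6]
Insert 5: shifted 1 elements -> [4, 5, 13, -5, -6]
Insert -5: shifted 3 elements -> [-5, 4, 5, 13, -6]
Insert -6: shifted 4 elements -> [-6, -5, 4, 5, 13]


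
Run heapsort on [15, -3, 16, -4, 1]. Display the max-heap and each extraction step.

Build heap: [16, 1, 15, -4, -3]
Extract 16: [15, 1, -3, -4, 16]
Extract 15: [1, -4, -3, 15, 16]
Extract 1: [-3, -4, 1, 15, 16]
Extract -3: [-4, -3, 1, 15, 16]


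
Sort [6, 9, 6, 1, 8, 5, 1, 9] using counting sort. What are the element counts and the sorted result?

Count array: [0, 2, 0, 0, 0, 1, 2, 0, 1, 2]
(count[i] = number of elements equal to i)
Cumulative count: [0, 2, 2, 2, 2, 3, 5, 5, 6, 8]
Sorted: [1, 1, 5, 6, 6, 8, 9, 9]


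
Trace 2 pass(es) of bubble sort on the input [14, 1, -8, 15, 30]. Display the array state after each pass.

After pass 1: [1, -8, 14, 15, 30] (2 swaps)
After pass 2: [-8, 1, 14, 15, 30] (1 swaps)
Total swaps: 3


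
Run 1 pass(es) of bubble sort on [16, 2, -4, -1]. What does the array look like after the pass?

After pass 1: [2, -4, -1, 16] (3 swaps)
Total swaps: 3


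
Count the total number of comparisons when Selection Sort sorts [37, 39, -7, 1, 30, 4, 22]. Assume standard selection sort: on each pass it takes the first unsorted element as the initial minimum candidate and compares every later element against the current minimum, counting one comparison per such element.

Pass 1: scan indices 1..6 for the minimum = 6 comparison(s); min is -7, place at index 0 -> [-7, 39, 37, 1, 30, 4, 22]
Pass 2: scan indices 2..6 for the minimum = 5 comparison(s); min is 1, place at index 1 -> [-7, 1, 37, 39, 30, 4, 22]
Pass 3: scan indices 3..6 for the minimum = 4 comparison(s); min is 4, place at index 2 -> [-7, 1, 4, 39, 30, 37, 22]
Pass 4: scan indices 4..6 for the minimum = 3 comparison(s); min is 22, place at index 3 -> [-7, 1, 4, 22, 30, 37, 39]
Pass 5: scan indices 5..6 for the minimum = 2 comparison(s); min is 30, place at index 4 -> [-7, 1, 4, 22, 30, 37, 39]
Pass 6: scan indices 6..6 for the minimum = 1 comparison(s); min is 37, place at index 5 -> [-7, 1, 4, 22, 30, 37, 39]
Selection sort always scans the whole unsorted suffix, so the count is (n-1) + (n-2) + ... + 1 = n(n-1)/2 = 7*6/2 = 21 regardless of the input order.
Total comparisons: 6 + 5 + 4 + 3 + 2 + 1 = 21


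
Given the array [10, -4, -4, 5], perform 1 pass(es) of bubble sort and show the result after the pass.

After pass 1: [-4, -4, 5, 10] (3 swaps)
Total swaps: 3


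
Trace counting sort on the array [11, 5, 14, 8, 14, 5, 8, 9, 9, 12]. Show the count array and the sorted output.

Count array: [0, 0, 0, 0, 0, 2, 0, 0, 2, 2, 0, 1, 1, 0, 2]
(count[i] = number of elements equal to i)
Cumulative count: [0, 0, 0, 0, 0, 2, 2, 2, 4, 6, 6, 7, 8, 8, 10]
Sorted: [5, 5, 8, 8, 9, 9, 11, 12, 14, 14]


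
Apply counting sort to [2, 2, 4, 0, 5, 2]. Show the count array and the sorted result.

Count array: [1, 0, 3, 0, 1, 1]
(count[i] = number of elements equal to i)
Cumulative count: [1, 1, 4, 4, 5, 6]
Sorted: [0, 2, 2, 2, 4, 5]


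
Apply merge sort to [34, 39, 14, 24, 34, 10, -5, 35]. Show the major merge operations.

Divide and conquer:
  Merge [34] + [39] -> [34, 39]
  Merge [14] + [24] -> [14, 24]
  Merge [34, 39] + [14, 24] -> [14, 24, 34, 39]
  Merge [34] + [10] -> [10, 34]
  Merge [-5] + [35] -> [-5, 35]
  Merge [10, 34] + [-5, 35] -> [-5, 10, 34, 35]
  Merge [14, 24, 34, 39] + [-5, 10, 34, 35] -> [-5, 10, 14, 24, 34, 34, 35, 39]


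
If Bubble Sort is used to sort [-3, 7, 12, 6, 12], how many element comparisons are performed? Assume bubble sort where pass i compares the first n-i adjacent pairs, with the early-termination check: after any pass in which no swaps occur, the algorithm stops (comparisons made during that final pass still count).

Pass 1: compare adjacent pairs (0,1)..(3,4) = 4 comparison(s), 1 swap(s) -> [-3, 7, 6, 12, 12]
Pass 2: compare adjacent pairs (0,1)..(2,3) = 3 comparison(s), 1 swap(s) -> [-3, 6, 7, 12, 12]
Pass 3: compare adjacent pairs (0,1)..(1,2) = 2 comparison(s), 0 swap(s) -> [-3, 6, 7, 12, 12]
No swaps in this pass, so bubble sort stops here.
Total comparisons: 4 + 3 + 2 = 9


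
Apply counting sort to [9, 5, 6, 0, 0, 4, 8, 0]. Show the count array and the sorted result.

Count array: [3, 0, 0, 0, 1, 1, 1, 0, 1, 1]
(count[i] = number of elements equal to i)
Cumulative count: [3, 3, 3, 3, 4, 5, 6, 6, 7, 8]
Sorted: [0, 0, 0, 4, 5, 6, 8, 9]


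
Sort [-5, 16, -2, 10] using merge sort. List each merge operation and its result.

Divide and conquer:
  Merge [-5] + [16] -> [-5, 16]
  Merge [-2] + [10] -> [-2, 10]
  Merge [-5, 16] + [-2, 10] -> [-5, -2, 10, 16]


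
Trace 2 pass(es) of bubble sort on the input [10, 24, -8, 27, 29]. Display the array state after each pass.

After pass 1: [10, -8, 24, 27, 29] (1 swaps)
After pass 2: [-8, 10, 24, 27, 29] (1 swaps)
Total swaps: 2


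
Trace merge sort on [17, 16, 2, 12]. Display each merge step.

Divide and conquer:
  Merge [17] + [16] -> [16, 17]
  Merge [2] + [12] -> [2, 12]
  Merge [16, 17] + [2, 12] -> [2, 12, 16, 17]


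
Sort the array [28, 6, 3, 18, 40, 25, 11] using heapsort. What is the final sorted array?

Build heap: [40, 28, 25, 18, 6, 3, 11]
Extract 40: [28, 18, 25, 11, 6, 3, 40]
Extract 28: [25, 18, 3, 11, 6, 28, 40]
Extract 25: [18, 11, 3, 6, 25, 28, 40]
Extract 18: [11, 6, 3, 18, 25, 28, 40]
Extract 11: [6, 3, 11, 18, 25, 28, 40]
Extract 6: [3, 6, 11, 18, 25, 28, 40]


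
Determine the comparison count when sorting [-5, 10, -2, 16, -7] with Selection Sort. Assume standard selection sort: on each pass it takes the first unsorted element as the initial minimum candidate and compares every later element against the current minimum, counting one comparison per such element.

Pass 1: scan indices 1..4 for the minimum = 4 comparison(s); min is -7, place at index 0 -> [-7, 10, -2, 16, -5]
Pass 2: scan indices 2..4 for the minimum = 3 comparison(s); min is -5, place at index 1 -> [-7, -5, -2, 16, 10]
Pass 3: scan indices 3..4 for the minimum = 2 comparison(s); min is -2, place at index 2 -> [-7, -5, -2, 16, 10]
Pass 4: scan indices 4..4 for the minimum = 1 comparison(s); min is 10, place at index 3 -> [-7, -5, -2, 10, 16]
Selection sort always scans the whole unsorted suffix, so the count is (n-1) + (n-2) + ... + 1 = n(n-1)/2 = 5*4/2 = 10 regardless of the input order.
Total comparisons: 4 + 3 + 2 + 1 = 10


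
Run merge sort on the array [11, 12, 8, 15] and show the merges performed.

Divide and conquer:
  Merge [11] + [12] -> [11, 12]
  Merge [8] + [15] -> [8, 15]
  Merge [11, 12] + [8, 15] -> [8, 11, 12, 15]


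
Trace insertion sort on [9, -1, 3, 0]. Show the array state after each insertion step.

First element 9 is already 'sorted'
Insert -1: shifted 1 elements -> [-1, 9, 3, 0]
Insert 3: shifted 1 elements -> [-1, 3, 9, 0]
Insert 0: shifted 2 elements -> [-1, 0, 3, 9]


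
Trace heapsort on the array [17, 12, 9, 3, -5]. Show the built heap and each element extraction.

Build heap: [17, 12, 9, 3, -5]
Extract 17: [12, 3, 9, -5, 17]
Extract 12: [9, 3, -5, 12, 17]
Extract 9: [3, -5, 9, 12, 17]
Extract 3: [-5, 3, 9, 12, 17]


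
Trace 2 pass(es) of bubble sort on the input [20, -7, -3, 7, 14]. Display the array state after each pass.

After pass 1: [-7, -3, 7, 14, 20] (4 swaps)
After pass 2: [-7, -3, 7, 14, 20] (0 swaps)
Total swaps: 4


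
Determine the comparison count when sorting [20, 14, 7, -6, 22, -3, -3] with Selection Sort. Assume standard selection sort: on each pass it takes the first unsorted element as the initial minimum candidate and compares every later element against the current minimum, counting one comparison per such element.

Pass 1: scan indices 1..6 for the minimum = 6 comparison(s); min is -6, place at index 0 -> [-6, 14, 7, 20, 22, -3, -3]
Pass 2: scan indices 2..6 for the minimum = 5 comparison(s); min is -3, place at index 1 -> [-6, -3, 7, 20, 22, 14, -3]
Pass 3: scan indices 3..6 for the minimum = 4 comparison(s); min is -3, place at index 2 -> [-6, -3, -3, 20, 22, 14, 7]
Pass 4: scan indices 4..6 for the minimum = 3 comparison(s); min is 7, place at index 3 -> [-6, -3, -3, 7, 22, 14, 20]
Pass 5: scan indices 5..6 for the minimum = 2 comparison(s); min is 14, place at index 4 -> [-6, -3, -3, 7, 14, 22, 20]
Pass 6: scan indices 6..6 for the minimum = 1 comparison(s); min is 20, place at index 5 -> [-6, -3, -3, 7, 14, 20, 22]
Selection sort always scans the whole unsorted suffix, so the count is (n-1) + (n-2) + ... + 1 = n(n-1)/2 = 7*6/2 = 21 regardless of the input order.
Total comparisons: 6 + 5 + 4 + 3 + 2 + 1 = 21


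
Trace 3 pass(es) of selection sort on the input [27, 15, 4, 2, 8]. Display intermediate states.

Pass 1: Select minimum 2 at index 3, swap -> [2, 15, 4, 27, 8]
Pass 2: Select minimum 4 at index 2, swap -> [2, 4, 15, 27, 8]
Pass 3: Select minimum 8 at index 4, swap -> [2, 4, 8, 27, 15]


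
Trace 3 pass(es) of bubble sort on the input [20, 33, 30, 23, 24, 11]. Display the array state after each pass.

After pass 1: [20, 30, 23, 24, 11, 33] (4 swaps)
After pass 2: [20, 23, 24, 11, 30, 33] (3 swaps)
After pass 3: [20, 23, 11, 24, 30, 33] (1 swaps)
Total swaps: 8


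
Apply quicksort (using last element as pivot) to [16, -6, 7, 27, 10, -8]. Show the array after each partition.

Partition 1: pivot=-8 at index 0 -> [-8, -6, 7, 27, 10, 16]
Partition 2: pivot=16 at index 4 -> [-8, -6, 7, 10, 16, 27]
Partition 3: pivot=10 at index 3 -> [-8, -6, 7, 10, 16, 27]
Partition 4: pivot=7 at index 2 -> [-8, -6, 7, 10, 16, 27]


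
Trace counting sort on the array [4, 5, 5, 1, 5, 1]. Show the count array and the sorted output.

Count array: [0, 2, 0, 0, 1, 3]
(count[i] = number of elements equal to i)
Cumulative count: [0, 2, 2, 2, 3, 6]
Sorted: [1, 1, 4, 5, 5, 5]


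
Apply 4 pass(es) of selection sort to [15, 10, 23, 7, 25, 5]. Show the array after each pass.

Pass 1: Select minimum 5 at index 5, swap -> [5, 10, 23, 7, 25, 15]
Pass 2: Select minimum 7 at index 3, swap -> [5, 7, 23, 10, 25, 15]
Pass 3: Select minimum 10 at index 3, swap -> [5, 7, 10, 23, 25, 15]
Pass 4: Select minimum 15 at index 5, swap -> [5, 7, 10, 15, 25, 23]


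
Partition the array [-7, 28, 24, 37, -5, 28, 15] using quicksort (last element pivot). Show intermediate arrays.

Partition 1: pivot=15 at index 2 -> [-7, -5, 15, 37, 28, 28, 24]
Partition 2: pivot=-5 at index 1 -> [-7, -5, 15, 37, 28, 28, 24]
Partition 3: pivot=24 at index 3 -> [-7, -5, 15, 24, 28, 28, 37]
Partition 4: pivot=37 at index 6 -> [-7, -5, 15, 24, 28, 28, 37]
Partition 5: pivot=28 at index 5 -> [-7, -5, 15, 24, 28, 28, 37]


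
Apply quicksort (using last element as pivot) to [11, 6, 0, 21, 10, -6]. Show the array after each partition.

Partition 1: pivot=-6 at index 0 -> [-6, 6, 0, 21, 10, 11]
Partition 2: pivot=11 at index 4 -> [-6, 6, 0, 10, 11, 21]
Partition 3: pivot=10 at index 3 -> [-6, 6, 0, 10, 11, 21]
Partition 4: pivot=0 at index 1 -> [-6, 0, 6, 10, 11, 21]


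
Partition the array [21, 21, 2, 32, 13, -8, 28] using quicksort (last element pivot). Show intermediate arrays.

Partition 1: pivot=28 at index 5 -> [21, 21, 2, 13, -8, 28, 32]
Partition 2: pivot=-8 at index 0 -> [-8, 21, 2, 13, 21, 28, 32]
Partition 3: pivot=21 at index 4 -> [-8, 21, 2, 13, 21, 28, 32]
Partition 4: pivot=13 at index 2 -> [-8, 2, 13, 21, 21, 28, 32]


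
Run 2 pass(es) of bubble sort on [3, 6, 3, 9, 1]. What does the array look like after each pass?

After pass 1: [3, 3, 6, 1, 9] (2 swaps)
After pass 2: [3, 3, 1, 6, 9] (1 swaps)
Total swaps: 3


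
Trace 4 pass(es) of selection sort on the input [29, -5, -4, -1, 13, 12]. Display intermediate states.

Pass 1: Select minimum -5 at index 1, swap -> [-5, 29, -4, -1, 13, 12]
Pass 2: Select minimum -4 at index 2, swap -> [-5, -4, 29, -1, 13, 12]
Pass 3: Select minimum -1 at index 3, swap -> [-5, -4, -1, 29, 13, 12]
Pass 4: Select minimum 12 at index 5, swap -> [-5, -4, -1, 12, 13, 29]


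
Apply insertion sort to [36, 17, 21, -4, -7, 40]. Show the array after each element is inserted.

First element 36 is already 'sorted'
Insert 17: shifted 1 elements -> [17, 36, 21, -4, -7, 40]
Insert 21: shifted 1 elements -> [17, 21, 36, -4, -7, 40]
Insert -4: shifted 3 elements -> [-4, 17, 21, 36, -7, 40]
Insert -7: shifted 4 elements -> [-7, -4, 17, 21, 36, 40]
Insert 40: shifted 0 elements -> [-7, -4, 17, 21, 36, 40]


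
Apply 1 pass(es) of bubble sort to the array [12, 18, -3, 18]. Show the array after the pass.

After pass 1: [12, -3, 18, 18] (1 swaps)
Total swaps: 1


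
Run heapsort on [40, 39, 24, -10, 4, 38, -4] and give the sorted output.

Build heap: [40, 39, 38, -10, 4, 24, -4]
Extract 40: [39, 4, 38, -10, -4, 24, 40]
Extract 39: [38, 4, 24, -10, -4, 39, 40]
Extract 38: [24, 4, -4, -10, 38, 39, 40]
Extract 24: [4, -10, -4, 24, 38, 39, 40]
Extract 4: [-4, -10, 4, 24, 38, 39, 40]
Extract -4: [-10, -4, 4, 24, 38, 39, 40]


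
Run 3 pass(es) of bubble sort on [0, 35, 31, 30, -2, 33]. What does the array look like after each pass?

After pass 1: [0, 31, 30, -2, 33, 35] (4 swaps)
After pass 2: [0, 30, -2, 31, 33, 35] (2 swaps)
After pass 3: [0, -2, 30, 31, 33, 35] (1 swaps)
Total swaps: 7


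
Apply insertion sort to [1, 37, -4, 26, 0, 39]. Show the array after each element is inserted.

First element 1 is already 'sorted'
Insert 37: shifted 0 elements -> [1, 37, -4, 26, 0, 39]
Insert -4: shifted 2 elements -> [-4, 1, 37, 26, 0, 39]
Insert 26: shifted 1 elements -> [-4, 1, 26, 37, 0, 39]
Insert 0: shifted 3 elements -> [-4, 0, 1, 26, 37, 39]
Insert 39: shifted 0 elements -> [-4, 0, 1, 26, 37, 39]


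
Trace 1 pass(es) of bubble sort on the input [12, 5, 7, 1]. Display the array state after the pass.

After pass 1: [5, 7, 1, 12] (3 swaps)
Total swaps: 3


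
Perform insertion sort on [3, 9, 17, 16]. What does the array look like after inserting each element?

First element 3 is already 'sorted'
Insert 9: shifted 0 elements -> [3, 9, 17, 16]
Insert 17: shifted 0 elements -> [3, 9, 17, 16]
Insert 16: shifted 1 elements -> [3, 9, 16, 17]


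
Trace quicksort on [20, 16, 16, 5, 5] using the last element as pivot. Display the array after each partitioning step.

Partition 1: pivot=5 at index 1 -> [5, 5, 16, 20, 16]
Partition 2: pivot=16 at index 3 -> [5, 5, 16, 16, 20]


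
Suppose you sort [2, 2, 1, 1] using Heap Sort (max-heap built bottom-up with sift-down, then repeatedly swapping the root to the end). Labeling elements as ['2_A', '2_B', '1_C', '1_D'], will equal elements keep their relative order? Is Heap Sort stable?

Trace Heap Sort on the labeled array (the key is the number; the letter only tracks identity):
  Build max-heap: [2_A, 2_B, 1_C, 1_D]
  Swap root 2_A to index 3, re-heapify first 3 -> [2_B, 1_D, 1_C, 2_A]
  Swap root 2_B to index 2, re-heapify first 2 -> [1_C, 1_D, 2_B, 2_A]
  Swap root 1_C to index 1, re-heapify first 1 -> [1_D, 1_C, 2_B, 2_A]
Final order: [1_D, 1_C, 2_B, 2_A]
Equal keys:
  value 1: originally 1_C, 1_D; after sorting 1_D, 1_C -> order changed
  value 2: originally 2_A, 2_B; after sorting 2_B, 2_A -> order changed
Equal keys were reordered, so Heap Sort is not stable: heap construction and root-to-end swaps move elements without regard to the original order of equal keys. (One such input is enough; an unstable sort may happen to preserve order on other inputs, but it gives no guarantee.)
Answer: Not stable


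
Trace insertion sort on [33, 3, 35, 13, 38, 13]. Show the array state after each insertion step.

First element 33 is already 'sorted'
Insert 3: shifted 1 elements -> [3, 33, 35, 13, 38, 13]
Insert 35: shifted 0 elements -> [3, 33, 35, 13, 38, 13]
Insert 13: shifted 2 elements -> [3, 13, 33, 35, 38, 13]
Insert 38: shifted 0 elements -> [3, 13, 33, 35, 38, 13]
Insert 13: shifted 3 elements -> [3, 13, 13, 33, 35, 38]


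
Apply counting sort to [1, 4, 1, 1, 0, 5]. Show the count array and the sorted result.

Count array: [1, 3, 0, 0, 1, 1]
(count[i] = number of elements equal to i)
Cumulative count: [1, 4, 4, 4, 5, 6]
Sorted: [0, 1, 1, 1, 4, 5]
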